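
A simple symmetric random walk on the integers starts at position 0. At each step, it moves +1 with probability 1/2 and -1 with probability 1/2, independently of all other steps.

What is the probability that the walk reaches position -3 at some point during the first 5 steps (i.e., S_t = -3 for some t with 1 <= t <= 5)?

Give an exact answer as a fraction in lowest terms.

Count via complement. Let g(t,s) = #length-t paths at position s with S_1..S_t all ≠ -3.
g(t,s) = g(t-1,s-1) + g(t-1,s+1) for s ≠ -3; g(t,-3) = 0.
t=0: g(0,0)=1
t=1: g(1,-1)=1 g(1,1)=1
t=2: g(2,-2)=1 g(2,0)=2 g(2,2)=1
t=3: g(3,-1)=3 g(3,1)=3 g(3,3)=1
t=4: g(4,-2)=3 g(4,0)=6 g(4,2)=4 g(4,4)=1
t=5: g(5,-1)=9 g(5,1)=10 g(5,3)=5 g(5,5)=1
Paths never hitting -3: Σ_s g(5,s) = 25
Paths hitting -3: 2^5 - 25 = 7
P = 7/32 = 7/32

Answer: 7/32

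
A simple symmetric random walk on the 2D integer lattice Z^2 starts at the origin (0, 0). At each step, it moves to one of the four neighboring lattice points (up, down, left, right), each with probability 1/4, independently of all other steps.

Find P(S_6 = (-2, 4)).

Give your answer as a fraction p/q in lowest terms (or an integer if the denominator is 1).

Let h be the number of horizontal steps (so 6-h are vertical). To end at (-2,4) need (h-2)/2 right-steps and ((6-h)+4)/2 up-steps.
Sum over h with 2 ≤ h ≤ 2, h ≡ 0 (mod 2), 6-h ≡ 0 (mod 2):
h=2: C(6,2)·C(2,0)·C(4,4) = 15·1·1 = 15
Total favorable: 15
Total paths: 4^6 = 4096
P = 15/4096 = 15/4096

Answer: 15/4096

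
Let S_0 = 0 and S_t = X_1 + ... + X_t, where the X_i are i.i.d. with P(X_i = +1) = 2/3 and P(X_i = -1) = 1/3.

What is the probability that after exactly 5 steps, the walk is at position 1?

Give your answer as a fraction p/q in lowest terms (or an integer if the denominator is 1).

To reach position 1 after 5 steps: need 3 steps of +1 and 2 steps of -1.
Number of such sequences: C(5,3) = 10
Each has probability (2/3)^3 · (1/3)^2 = 8/243
P = 10 · 8/243 = 80/243

Answer: 80/243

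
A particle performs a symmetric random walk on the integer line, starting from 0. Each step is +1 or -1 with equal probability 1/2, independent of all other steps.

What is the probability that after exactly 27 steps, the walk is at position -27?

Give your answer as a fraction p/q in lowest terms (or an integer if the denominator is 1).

To reach position -27 after 27 steps: need 0 steps of +1 and 27 of -1.
Favorable paths: C(27,0) = 1
Total paths: 2^27 = 134217728
P = 1/134217728 = 1/134217728

Answer: 1/134217728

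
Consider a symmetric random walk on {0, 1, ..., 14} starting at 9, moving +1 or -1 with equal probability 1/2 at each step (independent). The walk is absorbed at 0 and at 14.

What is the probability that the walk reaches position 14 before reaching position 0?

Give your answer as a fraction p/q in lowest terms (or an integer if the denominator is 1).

Symmetric walk (p = 1/2): the harmonic-function argument gives P(hit 14 before 0 | start at 9) = a/N.
P = 9/14 = 9/14

Answer: 9/14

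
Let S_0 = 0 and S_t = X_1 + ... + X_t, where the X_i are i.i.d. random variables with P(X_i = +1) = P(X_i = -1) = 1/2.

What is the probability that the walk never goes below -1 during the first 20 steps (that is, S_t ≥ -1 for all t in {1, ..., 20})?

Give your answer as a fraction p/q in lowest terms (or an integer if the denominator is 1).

Answer: 88179/262144

Derivation:
Let f(t,s) = #length-t paths at position s with S_1..S_t all ≥ -1.
f(t,s) = f(t-1,s-1) + f(t-1,s+1) for s ≥ -1; f(t,s) = 0 for s < -1.
t=0: f(0,0)=1
t=1: f(1,-1)=1 f(1,1)=1
t=2: f(2,0)=2 f(2,2)=1
t=3: f(3,-1)=2 f(3,1)=3 f(3,3)=1
t=4: f(4,0)=5 f(4,2)=4 f(4,4)=1
t=5: f(5,-1)=5 f(5,1)=9 f(5,3)=5 f(5,5)=1
t=6: f(6,0)=14 f(6,2)=14 f(6,4)=6 f(6,6)=1
t=7: f(7,-1)=14 f(7,1)=28 f(7,3)=20 f(7,5)=7 f(7,7)=1
t=8: f(8,0)=42 f(8,2)=48 f(8,4)=27 f(8,6)=8 f(8,8)=1
t=9: f(9,-1)=42 f(9,1)=90 f(9,3)=75 f(9,5)=35 f(9,7)=9 f(9,9)=1
t=10: f(10,0)=132 f(10,2)=165 f(10,4)=110 f(10,6)=44 f(10,8)=10 f(10,10)=1
t=11: f(11,-1)=132 f(11,1)=297 f(11,3)=275 f(11,5)=154 f(11,7)=54 f(11,9)=11 f(11,11)=1
t=12: f(12,0)=429 f(12,2)=572 f(12,4)=429 f(12,6)=208 f(12,8)=65 f(12,10)=12 f(12,12)=1
t=13: f(13,-1)=429 f(13,1)=1001 f(13,3)=1001 f(13,5)=637 f(13,7)=273 f(13,9)=77 f(13,11)=13 f(13,13)=1
t=14: f(14,0)=1430 f(14,2)=2002 f(14,4)=1638 f(14,6)=910 f(14,8)=350 f(14,10)=90 f(14,12)=14 f(14,14)=1
t=15: f(15,-1)=1430 f(15,1)=3432 f(15,3)=3640 f(15,5)=2548 f(15,7)=1260 f(15,9)=440 f(15,11)=104 f(15,13)=15 f(15,15)=1
t=16: f(16,0)=4862 f(16,2)=7072 f(16,4)=6188 f(16,6)=3808 f(16,8)=1700 f(16,10)=544 f(16,12)=119 f(16,14)=16 f(16,16)=1
t=17: f(17,-1)=4862 f(17,1)=11934 f(17,3)=13260 f(17,5)=9996 f(17,7)=5508 f(17,9)=2244 f(17,11)=663 f(17,13)=135 f(17,15)=17 f(17,17)=1
t=18: f(18,0)=16796 f(18,2)=25194 f(18,4)=23256 f(18,6)=15504 f(18,8)=7752 f(18,10)=2907 f(18,12)=798 f(18,14)=152 f(18,16)=18 f(18,18)=1
t=19: f(19,-1)=16796 f(19,1)=41990 f(19,3)=48450 f(19,5)=38760 f(19,7)=23256 f(19,9)=10659 f(19,11)=3705 f(19,13)=950 f(19,15)=170 f(19,17)=19 f(19,19)=1
t=20: f(20,0)=58786 f(20,2)=90440 f(20,4)=87210 f(20,6)=62016 f(20,8)=33915 f(20,10)=14364 f(20,12)=4655 f(20,14)=1120 f(20,16)=189 f(20,18)=20 f(20,20)=1
Σ_s f(20,s) = 352716
P = 352716/1048576 = 88179/262144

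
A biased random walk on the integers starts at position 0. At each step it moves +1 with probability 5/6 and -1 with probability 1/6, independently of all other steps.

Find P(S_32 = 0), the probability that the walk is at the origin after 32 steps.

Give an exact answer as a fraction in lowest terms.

Answer: 5095421600341796875/442147839441466715799552

Derivation:
To be at 0 after 32 steps: need exactly 16 steps of +1 and 16 of -1.
Number of such sequences: C(32,16) = 601080390
Each has probability (5/6)^16 · (1/6)^16 = 152587890625/7958661109946400884391936
P = 601080390 · 152587890625/7958661109946400884391936 = 5095421600341796875/442147839441466715799552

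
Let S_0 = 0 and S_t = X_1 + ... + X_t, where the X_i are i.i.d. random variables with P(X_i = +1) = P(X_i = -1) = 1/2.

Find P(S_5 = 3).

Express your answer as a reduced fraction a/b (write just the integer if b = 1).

Answer: 5/32

Derivation:
To reach position 3 after 5 steps: need 4 steps of +1 and 1 of -1.
Favorable paths: C(5,4) = 5
Total paths: 2^5 = 32
P = 5/32 = 5/32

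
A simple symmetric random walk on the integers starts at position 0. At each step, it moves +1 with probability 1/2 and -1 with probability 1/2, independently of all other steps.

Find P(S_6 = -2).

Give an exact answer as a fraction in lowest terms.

Answer: 15/64

Derivation:
To reach position -2 after 6 steps: need 2 steps of +1 and 4 of -1.
Favorable paths: C(6,2) = 15
Total paths: 2^6 = 64
P = 15/64 = 15/64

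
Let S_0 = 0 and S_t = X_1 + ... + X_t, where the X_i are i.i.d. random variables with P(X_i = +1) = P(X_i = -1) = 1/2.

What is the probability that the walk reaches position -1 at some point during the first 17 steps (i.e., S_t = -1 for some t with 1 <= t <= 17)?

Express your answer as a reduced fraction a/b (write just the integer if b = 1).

Count via complement. Let g(t,s) = #length-t paths at position s with S_1..S_t all ≠ -1.
g(t,s) = g(t-1,s-1) + g(t-1,s+1) for s ≠ -1; g(t,-1) = 0.
t=0: g(0,0)=1
t=1: g(1,1)=1
t=2: g(2,0)=1 g(2,2)=1
t=3: g(3,1)=2 g(3,3)=1
t=4: g(4,0)=2 g(4,2)=3 g(4,4)=1
t=5: g(5,1)=5 g(5,3)=4 g(5,5)=1
t=6: g(6,0)=5 g(6,2)=9 g(6,4)=5 g(6,6)=1
t=7: g(7,1)=14 g(7,3)=14 g(7,5)=6 g(7,7)=1
t=8: g(8,0)=14 g(8,2)=28 g(8,4)=20 g(8,6)=7 g(8,8)=1
t=9: g(9,1)=42 g(9,3)=48 g(9,5)=27 g(9,7)=8 g(9,9)=1
t=10: g(10,0)=42 g(10,2)=90 g(10,4)=75 g(10,6)=35 g(10,8)=9 g(10,10)=1
t=11: g(11,1)=132 g(11,3)=165 g(11,5)=110 g(11,7)=44 g(11,9)=10 g(11,11)=1
t=12: g(12,0)=132 g(12,2)=297 g(12,4)=275 g(12,6)=154 g(12,8)=54 g(12,10)=11 g(12,12)=1
t=13: g(13,1)=429 g(13,3)=572 g(13,5)=429 g(13,7)=208 g(13,9)=65 g(13,11)=12 g(13,13)=1
t=14: g(14,0)=429 g(14,2)=1001 g(14,4)=1001 g(14,6)=637 g(14,8)=273 g(14,10)=77 g(14,12)=13 g(14,14)=1
t=15: g(15,1)=1430 g(15,3)=2002 g(15,5)=1638 g(15,7)=910 g(15,9)=350 g(15,11)=90 g(15,13)=14 g(15,15)=1
t=16: g(16,0)=1430 g(16,2)=3432 g(16,4)=3640 g(16,6)=2548 g(16,8)=1260 g(16,10)=440 g(16,12)=104 g(16,14)=15 g(16,16)=1
t=17: g(17,1)=4862 g(17,3)=7072 g(17,5)=6188 g(17,7)=3808 g(17,9)=1700 g(17,11)=544 g(17,13)=119 g(17,15)=16 g(17,17)=1
Paths never hitting -1: Σ_s g(17,s) = 24310
Paths hitting -1: 2^17 - 24310 = 106762
P = 106762/131072 = 53381/65536

Answer: 53381/65536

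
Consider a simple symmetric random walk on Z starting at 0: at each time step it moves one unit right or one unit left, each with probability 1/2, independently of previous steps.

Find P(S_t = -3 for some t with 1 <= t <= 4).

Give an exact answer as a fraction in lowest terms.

Answer: 1/8

Derivation:
Count via complement. Let g(t,s) = #length-t paths at position s with S_1..S_t all ≠ -3.
g(t,s) = g(t-1,s-1) + g(t-1,s+1) for s ≠ -3; g(t,-3) = 0.
t=0: g(0,0)=1
t=1: g(1,-1)=1 g(1,1)=1
t=2: g(2,-2)=1 g(2,0)=2 g(2,2)=1
t=3: g(3,-1)=3 g(3,1)=3 g(3,3)=1
t=4: g(4,-2)=3 g(4,0)=6 g(4,2)=4 g(4,4)=1
Paths never hitting -3: Σ_s g(4,s) = 14
Paths hitting -3: 2^4 - 14 = 2
P = 2/16 = 1/8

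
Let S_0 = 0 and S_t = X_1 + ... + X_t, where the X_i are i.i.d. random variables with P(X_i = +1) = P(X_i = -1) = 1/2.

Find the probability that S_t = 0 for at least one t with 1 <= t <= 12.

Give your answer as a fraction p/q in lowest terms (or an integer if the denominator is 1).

Count via complement. Let g(t,s) = #length-t paths at position s with S_1..S_t all ≠ 0.
g(t,s) = g(t-1,s-1) + g(t-1,s+1) for s ≠ 0; g(t,0) = 0.
t=0: g(0,0)=1
t=1: g(1,-1)=1 g(1,1)=1
t=2: g(2,-2)=1 g(2,2)=1
t=3: g(3,-3)=1 g(3,-1)=1 g(3,1)=1 g(3,3)=1
t=4: g(4,-4)=1 g(4,-2)=2 g(4,2)=2 g(4,4)=1
t=5: g(5,-5)=1 g(5,-3)=3 g(5,-1)=2 g(5,1)=2 g(5,3)=3 g(5,5)=1
t=6: g(6,-6)=1 g(6,-4)=4 g(6,-2)=5 g(6,2)=5 g(6,4)=4 g(6,6)=1
t=7: g(7,-7)=1 g(7,-5)=5 g(7,-3)=9 g(7,-1)=5 g(7,1)=5 g(7,3)=9 g(7,5)=5 g(7,7)=1
t=8: g(8,-8)=1 g(8,-6)=6 g(8,-4)=14 g(8,-2)=14 g(8,2)=14 g(8,4)=14 g(8,6)=6 g(8,8)=1
t=9: g(9,-9)=1 g(9,-7)=7 g(9,-5)=20 g(9,-3)=28 g(9,-1)=14 g(9,1)=14 g(9,3)=28 g(9,5)=20 g(9,7)=7 g(9,9)=1
t=10: g(10,-10)=1 g(10,-8)=8 g(10,-6)=27 g(10,-4)=48 g(10,-2)=42 g(10,2)=42 g(10,4)=48 g(10,6)=27 g(10,8)=8 g(10,10)=1
t=11: g(11,-11)=1 g(11,-9)=9 g(11,-7)=35 g(11,-5)=75 g(11,-3)=90 g(11,-1)=42 g(11,1)=42 g(11,3)=90 g(11,5)=75 g(11,7)=35 g(11,9)=9 g(11,11)=1
t=12: g(12,-12)=1 g(12,-10)=10 g(12,-8)=44 g(12,-6)=110 g(12,-4)=165 g(12,-2)=132 g(12,2)=132 g(12,4)=165 g(12,6)=110 g(12,8)=44 g(12,10)=10 g(12,12)=1
Paths never hitting 0: Σ_s g(12,s) = 924
Paths hitting 0: 2^12 - 924 = 3172
P = 3172/4096 = 793/1024

Answer: 793/1024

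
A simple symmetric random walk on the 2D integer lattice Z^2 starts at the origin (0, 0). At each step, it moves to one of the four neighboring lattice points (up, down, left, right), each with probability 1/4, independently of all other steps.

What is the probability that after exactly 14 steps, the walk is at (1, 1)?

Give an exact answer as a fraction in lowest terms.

Answer: 1288287/33554432

Derivation:
Let h be the number of horizontal steps (so 14-h are vertical). To end at (1,1) need (h+1)/2 right-steps and ((14-h)+1)/2 up-steps.
Sum over h with 1 ≤ h ≤ 13, h ≡ 1 (mod 2), 14-h ≡ 1 (mod 2):
h=1: C(14,1)·C(1,1)·C(13,7) = 14·1·1716 = 24024
h=3: C(14,3)·C(3,2)·C(11,6) = 364·3·462 = 504504
h=5: C(14,5)·C(5,3)·C(9,5) = 2002·10·126 = 2522520
h=7: C(14,7)·C(7,4)·C(7,4) = 3432·35·35 = 4204200
h=9: C(14,9)·C(9,5)·C(5,3) = 2002·126·10 = 2522520
h=11: C(14,11)·C(11,6)·C(3,2) = 364·462·3 = 504504
h=13: C(14,13)·C(13,7)·C(1,1) = 14·1716·1 = 24024
Total favorable: 10306296
Total paths: 4^14 = 268435456
P = 10306296/268435456 = 1288287/33554432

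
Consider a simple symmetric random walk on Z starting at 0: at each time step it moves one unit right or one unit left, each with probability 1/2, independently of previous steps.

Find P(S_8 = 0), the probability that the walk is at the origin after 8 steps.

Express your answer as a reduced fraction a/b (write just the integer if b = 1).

Answer: 35/128

Derivation:
To return to 0 after 8 steps: need exactly 4 steps of +1 and 4 of -1.
Favorable paths: C(8,4) = 70
Total paths: 2^8 = 256
P = 70/256 = 35/128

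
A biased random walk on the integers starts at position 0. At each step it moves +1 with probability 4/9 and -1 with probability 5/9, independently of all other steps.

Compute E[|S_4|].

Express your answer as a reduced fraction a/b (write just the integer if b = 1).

S_4 takes values m ≡ 0 (mod 2) with |m| ≤ 4; P(S_4=m) = C(4,(4+m)/2) · (4/9)^((4+m)/2) · (5/9)^((4-m)/2).
Distribution: P(S=-4)=625/6561, P(S=-2)=2000/6561, P(S=0)=800/2187, P(S=2)=1280/6561, P(S=4)=256/6561
E[|S_4|] = Σ_m |m|·P(S_4=m) = 10084/6561

Answer: 10084/6561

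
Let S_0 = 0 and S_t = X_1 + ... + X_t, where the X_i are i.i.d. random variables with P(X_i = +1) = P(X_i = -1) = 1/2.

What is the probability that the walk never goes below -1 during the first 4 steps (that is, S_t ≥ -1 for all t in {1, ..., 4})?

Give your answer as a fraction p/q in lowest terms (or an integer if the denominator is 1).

Answer: 5/8

Derivation:
Let f(t,s) = #length-t paths at position s with S_1..S_t all ≥ -1.
f(t,s) = f(t-1,s-1) + f(t-1,s+1) for s ≥ -1; f(t,s) = 0 for s < -1.
t=0: f(0,0)=1
t=1: f(1,-1)=1 f(1,1)=1
t=2: f(2,0)=2 f(2,2)=1
t=3: f(3,-1)=2 f(3,1)=3 f(3,3)=1
t=4: f(4,0)=5 f(4,2)=4 f(4,4)=1
Σ_s f(4,s) = 10
P = 10/16 = 5/8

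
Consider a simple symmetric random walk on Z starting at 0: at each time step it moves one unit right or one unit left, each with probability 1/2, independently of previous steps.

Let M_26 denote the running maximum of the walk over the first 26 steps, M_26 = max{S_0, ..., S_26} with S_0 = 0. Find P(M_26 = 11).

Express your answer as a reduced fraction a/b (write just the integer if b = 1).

Let M_26 = max(S_0,...,S_26). Use the reflection principle: for j ≥ 1, #{paths with M_26 ≥ j} = #{S_26 ≥ j} + #{S_26 ≥ j+1}.
By reflection, #{M_26 ≥ 11} = #{S_26 ≥ 11} + #{S_26 ≥ 12} = 971712 + 971712 = 1943424.
#{M_26 ≥ 12} = #{S_26 ≥ 12} + #{S_26 ≥ 13} = 971712 + 313912 = 1285624.
#{M_26 = 11} = 1943424 - 1285624 = 657800.
P(M_26 = 11) = 657800/67108864 = 82225/8388608

Answer: 82225/8388608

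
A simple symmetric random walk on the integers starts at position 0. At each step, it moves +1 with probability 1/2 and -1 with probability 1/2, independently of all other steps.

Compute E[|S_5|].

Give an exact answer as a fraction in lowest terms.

S_5 takes values m ≡ 1 (mod 2) with |m| ≤ 5; P(S_5=m) = C(5,(5+m)/2)/2^5.
Total paths: 2^5 = 32
Distribution: P(S=-5)=1/32, P(S=-3)=5/32, P(S=-1)=10/32, P(S=1)=10/32, P(S=3)=5/32, P(S=5)=1/32
E[|S_5|] = Σ_m |m|·P(S_5=m) = 60/32 = 15/8

Answer: 15/8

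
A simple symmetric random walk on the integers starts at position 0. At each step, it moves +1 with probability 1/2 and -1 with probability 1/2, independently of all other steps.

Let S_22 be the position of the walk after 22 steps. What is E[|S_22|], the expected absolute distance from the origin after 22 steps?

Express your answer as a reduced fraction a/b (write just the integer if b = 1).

S_22 takes values m ≡ 0 (mod 2) with |m| ≤ 22; P(S_22=m) = C(22,(22+m)/2)/2^22.
Total paths: 2^22 = 4194304
Distribution: P(S=-22)=1/4194304, P(S=-20)=22/4194304, P(S=-18)=231/4194304, P(S=-16)=1540/4194304, P(S=-14)=7315/4194304, P(S=-12)=26334/4194304, P(S=-10)=74613/4194304, P(S=-8)=170544/4194304, P(S=-6)=319770/4194304, P(S=-4)=497420/4194304, P(S=-2)=646646/4194304, P(S=0)=705432/4194304, P(S=2)=646646/4194304, P(S=4)=497420/4194304, P(S=6)=319770/4194304, P(S=8)=170544/4194304, P(S=10)=74613/4194304, P(S=12)=26334/4194304, P(S=14)=7315/4194304, P(S=16)=1540/4194304, P(S=18)=231/4194304, P(S=20)=22/4194304, P(S=22)=1/4194304
E[|S_22|] = Σ_m |m|·P(S_22=m) = 15519504/4194304 = 969969/262144

Answer: 969969/262144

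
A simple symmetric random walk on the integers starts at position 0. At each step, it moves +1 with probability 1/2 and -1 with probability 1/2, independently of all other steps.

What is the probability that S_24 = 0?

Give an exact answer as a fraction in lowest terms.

To return to 0 after 24 steps: need exactly 12 steps of +1 and 12 of -1.
Favorable paths: C(24,12) = 2704156
Total paths: 2^24 = 16777216
P = 2704156/16777216 = 676039/4194304

Answer: 676039/4194304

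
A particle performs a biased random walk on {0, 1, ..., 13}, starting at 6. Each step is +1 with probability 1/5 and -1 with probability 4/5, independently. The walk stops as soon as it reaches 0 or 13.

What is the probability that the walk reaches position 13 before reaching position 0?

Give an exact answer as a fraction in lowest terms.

Biased walk: p = 1/5, q = 4/5, r = q/p = 4
Gambler's ruin: P(hit 13 before 0 | start at 6) = (1 - r^a)/(1 - r^N)
r^6 = 4096; r^13 = 67108864
P = (1 - 4096) / (1 - 67108864) = -4095 / -67108863 = 1365/22369621

Answer: 1365/22369621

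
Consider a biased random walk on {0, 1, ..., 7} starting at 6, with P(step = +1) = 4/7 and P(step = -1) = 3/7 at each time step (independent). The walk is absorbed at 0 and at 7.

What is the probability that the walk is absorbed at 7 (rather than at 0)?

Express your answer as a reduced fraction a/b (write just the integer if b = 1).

Biased walk: p = 4/7, q = 3/7, r = q/p = 3/4
Gambler's ruin: P(hit 7 before 0 | start at 6) = (1 - r^a)/(1 - r^N)
r^6 = 729/4096; r^7 = 2187/16384
P = (1 - 729/4096) / (1 - 2187/16384) = 3367/4096 / 14197/16384 = 13468/14197

Answer: 13468/14197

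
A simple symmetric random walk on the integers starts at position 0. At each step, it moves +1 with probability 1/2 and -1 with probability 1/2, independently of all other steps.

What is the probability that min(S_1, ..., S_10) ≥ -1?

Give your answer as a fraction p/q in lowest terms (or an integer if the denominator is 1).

Answer: 231/512

Derivation:
Let f(t,s) = #length-t paths at position s with S_1..S_t all ≥ -1.
f(t,s) = f(t-1,s-1) + f(t-1,s+1) for s ≥ -1; f(t,s) = 0 for s < -1.
t=0: f(0,0)=1
t=1: f(1,-1)=1 f(1,1)=1
t=2: f(2,0)=2 f(2,2)=1
t=3: f(3,-1)=2 f(3,1)=3 f(3,3)=1
t=4: f(4,0)=5 f(4,2)=4 f(4,4)=1
t=5: f(5,-1)=5 f(5,1)=9 f(5,3)=5 f(5,5)=1
t=6: f(6,0)=14 f(6,2)=14 f(6,4)=6 f(6,6)=1
t=7: f(7,-1)=14 f(7,1)=28 f(7,3)=20 f(7,5)=7 f(7,7)=1
t=8: f(8,0)=42 f(8,2)=48 f(8,4)=27 f(8,6)=8 f(8,8)=1
t=9: f(9,-1)=42 f(9,1)=90 f(9,3)=75 f(9,5)=35 f(9,7)=9 f(9,9)=1
t=10: f(10,0)=132 f(10,2)=165 f(10,4)=110 f(10,6)=44 f(10,8)=10 f(10,10)=1
Σ_s f(10,s) = 462
P = 462/1024 = 231/512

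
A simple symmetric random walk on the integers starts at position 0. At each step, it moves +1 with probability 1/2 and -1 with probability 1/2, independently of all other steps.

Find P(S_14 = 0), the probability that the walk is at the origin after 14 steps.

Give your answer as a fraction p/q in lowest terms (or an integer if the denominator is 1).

To return to 0 after 14 steps: need exactly 7 steps of +1 and 7 of -1.
Favorable paths: C(14,7) = 3432
Total paths: 2^14 = 16384
P = 3432/16384 = 429/2048

Answer: 429/2048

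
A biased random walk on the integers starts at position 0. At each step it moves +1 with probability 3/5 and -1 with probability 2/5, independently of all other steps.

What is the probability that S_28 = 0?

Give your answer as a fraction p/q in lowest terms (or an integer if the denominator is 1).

Answer: 125748153014943744/1490116119384765625

Derivation:
To be at 0 after 28 steps: need exactly 14 steps of +1 and 14 of -1.
Number of such sequences: C(28,14) = 40116600
Each has probability (3/5)^14 · (2/5)^14 = 78364164096/37252902984619140625
P = 40116600 · 78364164096/37252902984619140625 = 125748153014943744/1490116119384765625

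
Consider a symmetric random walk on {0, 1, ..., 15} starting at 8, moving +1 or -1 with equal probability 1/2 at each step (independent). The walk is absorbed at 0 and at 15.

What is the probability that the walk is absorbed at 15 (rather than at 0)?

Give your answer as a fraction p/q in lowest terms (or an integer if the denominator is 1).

Symmetric walk (p = 1/2): the harmonic-function argument gives P(hit 15 before 0 | start at 8) = a/N.
P = 8/15 = 8/15

Answer: 8/15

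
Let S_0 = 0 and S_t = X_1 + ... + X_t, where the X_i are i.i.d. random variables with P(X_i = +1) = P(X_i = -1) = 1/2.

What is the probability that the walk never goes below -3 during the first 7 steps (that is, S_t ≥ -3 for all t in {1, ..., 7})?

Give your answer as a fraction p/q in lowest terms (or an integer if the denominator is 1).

Answer: 7/8

Derivation:
Let f(t,s) = #length-t paths at position s with S_1..S_t all ≥ -3.
f(t,s) = f(t-1,s-1) + f(t-1,s+1) for s ≥ -3; f(t,s) = 0 for s < -3.
t=0: f(0,0)=1
t=1: f(1,-1)=1 f(1,1)=1
t=2: f(2,-2)=1 f(2,0)=2 f(2,2)=1
t=3: f(3,-3)=1 f(3,-1)=3 f(3,1)=3 f(3,3)=1
t=4: f(4,-2)=4 f(4,0)=6 f(4,2)=4 f(4,4)=1
t=5: f(5,-3)=4 f(5,-1)=10 f(5,1)=10 f(5,3)=5 f(5,5)=1
t=6: f(6,-2)=14 f(6,0)=20 f(6,2)=15 f(6,4)=6 f(6,6)=1
t=7: f(7,-3)=14 f(7,-1)=34 f(7,1)=35 f(7,3)=21 f(7,5)=7 f(7,7)=1
Σ_s f(7,s) = 112
P = 112/128 = 7/8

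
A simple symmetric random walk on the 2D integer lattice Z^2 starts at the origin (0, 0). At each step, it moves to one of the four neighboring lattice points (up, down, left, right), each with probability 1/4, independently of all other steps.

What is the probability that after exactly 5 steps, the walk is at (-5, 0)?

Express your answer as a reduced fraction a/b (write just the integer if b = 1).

Answer: 1/1024

Derivation:
Let h be the number of horizontal steps (so 5-h are vertical). To end at (-5,0) need (h-5)/2 right-steps and ((5-h)+0)/2 up-steps.
Sum over h with 5 ≤ h ≤ 5, h ≡ 1 (mod 2), 5-h ≡ 0 (mod 2):
h=5: C(5,5)·C(5,0)·C(0,0) = 1·1·1 = 1
Total favorable: 1
Total paths: 4^5 = 1024
P = 1/1024 = 1/1024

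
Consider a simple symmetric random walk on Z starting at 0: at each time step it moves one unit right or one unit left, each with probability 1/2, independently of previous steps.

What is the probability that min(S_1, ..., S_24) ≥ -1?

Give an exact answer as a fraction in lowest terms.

Answer: 1300075/4194304

Derivation:
Let f(t,s) = #length-t paths at position s with S_1..S_t all ≥ -1.
f(t,s) = f(t-1,s-1) + f(t-1,s+1) for s ≥ -1; f(t,s) = 0 for s < -1.
t=0: f(0,0)=1
t=1: f(1,-1)=1 f(1,1)=1
t=2: f(2,0)=2 f(2,2)=1
t=3: f(3,-1)=2 f(3,1)=3 f(3,3)=1
t=4: f(4,0)=5 f(4,2)=4 f(4,4)=1
t=5: f(5,-1)=5 f(5,1)=9 f(5,3)=5 f(5,5)=1
t=6: f(6,0)=14 f(6,2)=14 f(6,4)=6 f(6,6)=1
t=7: f(7,-1)=14 f(7,1)=28 f(7,3)=20 f(7,5)=7 f(7,7)=1
t=8: f(8,0)=42 f(8,2)=48 f(8,4)=27 f(8,6)=8 f(8,8)=1
t=9: f(9,-1)=42 f(9,1)=90 f(9,3)=75 f(9,5)=35 f(9,7)=9 f(9,9)=1
t=10: f(10,0)=132 f(10,2)=165 f(10,4)=110 f(10,6)=44 f(10,8)=10 f(10,10)=1
t=11: f(11,-1)=132 f(11,1)=297 f(11,3)=275 f(11,5)=154 f(11,7)=54 f(11,9)=11 f(11,11)=1
t=12: f(12,0)=429 f(12,2)=572 f(12,4)=429 f(12,6)=208 f(12,8)=65 f(12,10)=12 f(12,12)=1
t=13: f(13,-1)=429 f(13,1)=1001 f(13,3)=1001 f(13,5)=637 f(13,7)=273 f(13,9)=77 f(13,11)=13 f(13,13)=1
t=14: f(14,0)=1430 f(14,2)=2002 f(14,4)=1638 f(14,6)=910 f(14,8)=350 f(14,10)=90 f(14,12)=14 f(14,14)=1
t=15: f(15,-1)=1430 f(15,1)=3432 f(15,3)=3640 f(15,5)=2548 f(15,7)=1260 f(15,9)=440 f(15,11)=104 f(15,13)=15 f(15,15)=1
t=16: f(16,0)=4862 f(16,2)=7072 f(16,4)=6188 f(16,6)=3808 f(16,8)=1700 f(16,10)=544 f(16,12)=119 f(16,14)=16 f(16,16)=1
t=17: f(17,-1)=4862 f(17,1)=11934 f(17,3)=13260 f(17,5)=9996 f(17,7)=5508 f(17,9)=2244 f(17,11)=663 f(17,13)=135 f(17,15)=17 f(17,17)=1
t=18: f(18,0)=16796 f(18,2)=25194 f(18,4)=23256 f(18,6)=15504 f(18,8)=7752 f(18,10)=2907 f(18,12)=798 f(18,14)=152 f(18,16)=18 f(18,18)=1
t=19: f(19,-1)=16796 f(19,1)=41990 f(19,3)=48450 f(19,5)=38760 f(19,7)=23256 f(19,9)=10659 f(19,11)=3705 f(19,13)=950 f(19,15)=170 f(19,17)=19 f(19,19)=1
t=20: f(20,0)=58786 f(20,2)=90440 f(20,4)=87210 f(20,6)=62016 f(20,8)=33915 f(20,10)=14364 f(20,12)=4655 f(20,14)=1120 f(20,16)=189 f(20,18)=20 f(20,20)=1
t=21: f(21,-1)=58786 f(21,1)=149226 f(21,3)=177650 f(21,5)=149226 f(21,7)=95931 f(21,9)=48279 f(21,11)=19019 f(21,13)=5775 f(21,15)=1309 f(21,17)=209 f(21,19)=21 f(21,21)=1
t=22: f(22,0)=208012 f(22,2)=326876 f(22,4)=326876 f(22,6)=245157 f(22,8)=144210 f(22,10)=67298 f(22,12)=24794 f(22,14)=7084 f(22,16)=1518 f(22,18)=230 f(22,20)=22 f(22,22)=1
t=23: f(23,-1)=208012 f(23,1)=534888 f(23,3)=653752 f(23,5)=572033 f(23,7)=389367 f(23,9)=211508 f(23,11)=92092 f(23,13)=31878 f(23,15)=8602 f(23,17)=1748 f(23,19)=252 f(23,21)=23 f(23,23)=1
t=24: f(24,0)=742900 f(24,2)=1188640 f(24,4)=1225785 f(24,6)=961400 f(24,8)=600875 f(24,10)=303600 f(24,12)=123970 f(24,14)=40480 f(24,16)=10350 f(24,18)=2000 f(24,20)=275 f(24,22)=24 f(24,24)=1
Σ_s f(24,s) = 5200300
P = 5200300/16777216 = 1300075/4194304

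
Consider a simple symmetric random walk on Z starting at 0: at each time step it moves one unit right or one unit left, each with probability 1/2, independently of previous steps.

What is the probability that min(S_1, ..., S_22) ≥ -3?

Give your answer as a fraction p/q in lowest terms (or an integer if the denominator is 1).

Let f(t,s) = #length-t paths at position s with S_1..S_t all ≥ -3.
f(t,s) = f(t-1,s-1) + f(t-1,s+1) for s ≥ -3; f(t,s) = 0 for s < -3.
t=0: f(0,0)=1
t=1: f(1,-1)=1 f(1,1)=1
t=2: f(2,-2)=1 f(2,0)=2 f(2,2)=1
t=3: f(3,-3)=1 f(3,-1)=3 f(3,1)=3 f(3,3)=1
t=4: f(4,-2)=4 f(4,0)=6 f(4,2)=4 f(4,4)=1
t=5: f(5,-3)=4 f(5,-1)=10 f(5,1)=10 f(5,3)=5 f(5,5)=1
t=6: f(6,-2)=14 f(6,0)=20 f(6,2)=15 f(6,4)=6 f(6,6)=1
t=7: f(7,-3)=14 f(7,-1)=34 f(7,1)=35 f(7,3)=21 f(7,5)=7 f(7,7)=1
t=8: f(8,-2)=48 f(8,0)=69 f(8,2)=56 f(8,4)=28 f(8,6)=8 f(8,8)=1
t=9: f(9,-3)=48 f(9,-1)=117 f(9,1)=125 f(9,3)=84 f(9,5)=36 f(9,7)=9 f(9,9)=1
t=10: f(10,-2)=165 f(10,0)=242 f(10,2)=209 f(10,4)=120 f(10,6)=45 f(10,8)=10 f(10,10)=1
t=11: f(11,-3)=165 f(11,-1)=407 f(11,1)=451 f(11,3)=329 f(11,5)=165 f(11,7)=55 f(11,9)=11 f(11,11)=1
t=12: f(12,-2)=572 f(12,0)=858 f(12,2)=780 f(12,4)=494 f(12,6)=220 f(12,8)=66 f(12,10)=12 f(12,12)=1
t=13: f(13,-3)=572 f(13,-1)=1430 f(13,1)=1638 f(13,3)=1274 f(13,5)=714 f(13,7)=286 f(13,9)=78 f(13,11)=13 f(13,13)=1
t=14: f(14,-2)=2002 f(14,0)=3068 f(14,2)=2912 f(14,4)=1988 f(14,6)=1000 f(14,8)=364 f(14,10)=91 f(14,12)=14 f(14,14)=1
t=15: f(15,-3)=2002 f(15,-1)=5070 f(15,1)=5980 f(15,3)=4900 f(15,5)=2988 f(15,7)=1364 f(15,9)=455 f(15,11)=105 f(15,13)=15 f(15,15)=1
t=16: f(16,-2)=7072 f(16,0)=11050 f(16,2)=10880 f(16,4)=7888 f(16,6)=4352 f(16,8)=1819 f(16,10)=560 f(16,12)=120 f(16,14)=16 f(16,16)=1
t=17: f(17,-3)=7072 f(17,-1)=18122 f(17,1)=21930 f(17,3)=18768 f(17,5)=12240 f(17,7)=6171 f(17,9)=2379 f(17,11)=680 f(17,13)=136 f(17,15)=17 f(17,17)=1
t=18: f(18,-2)=25194 f(18,0)=40052 f(18,2)=40698 f(18,4)=31008 f(18,6)=18411 f(18,8)=8550 f(18,10)=3059 f(18,12)=816 f(18,14)=153 f(18,16)=18 f(18,18)=1
t=19: f(19,-3)=25194 f(19,-1)=65246 f(19,1)=80750 f(19,3)=71706 f(19,5)=49419 f(19,7)=26961 f(19,9)=11609 f(19,11)=3875 f(19,13)=969 f(19,15)=171 f(19,17)=19 f(19,19)=1
t=20: f(20,-2)=90440 f(20,0)=145996 f(20,2)=152456 f(20,4)=121125 f(20,6)=76380 f(20,8)=38570 f(20,10)=15484 f(20,12)=4844 f(20,14)=1140 f(20,16)=190 f(20,18)=20 f(20,20)=1
t=21: f(21,-3)=90440 f(21,-1)=236436 f(21,1)=298452 f(21,3)=273581 f(21,5)=197505 f(21,7)=114950 f(21,9)=54054 f(21,11)=20328 f(21,13)=5984 f(21,15)=1330 f(21,17)=210 f(21,19)=21 f(21,21)=1
t=22: f(22,-2)=326876 f(22,0)=534888 f(22,2)=572033 f(22,4)=471086 f(22,6)=312455 f(22,8)=169004 f(22,10)=74382 f(22,12)=26312 f(22,14)=7314 f(22,16)=1540 f(22,18)=231 f(22,20)=22 f(22,22)=1
Σ_s f(22,s) = 2496144
P = 2496144/4194304 = 156009/262144

Answer: 156009/262144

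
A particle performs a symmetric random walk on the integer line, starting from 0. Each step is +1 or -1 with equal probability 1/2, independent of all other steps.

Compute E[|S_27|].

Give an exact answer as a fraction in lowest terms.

Answer: 35102025/8388608

Derivation:
S_27 takes values m ≡ 1 (mod 2) with |m| ≤ 27; P(S_27=m) = C(27,(27+m)/2)/2^27.
Total paths: 2^27 = 134217728
Distribution: P(S=-27)=1/134217728, P(S=-25)=27/134217728, P(S=-23)=351/134217728, P(S=-21)=2925/134217728, P(S=-19)=17550/134217728, P(S=-17)=80730/134217728, P(S=-15)=296010/134217728, P(S=-13)=888030/134217728, P(S=-11)=2220075/134217728, P(S=-9)=4686825/134217728, P(S=-7)=8436285/134217728, P(S=-5)=13037895/134217728, P(S=-3)=17383860/134217728, P(S=-1)=20058300/134217728, P(S=1)=20058300/134217728, P(S=3)=17383860/134217728, P(S=5)=13037895/134217728, P(S=7)=8436285/134217728, P(S=9)=4686825/134217728, P(S=11)=2220075/134217728, P(S=13)=888030/134217728, P(S=15)=296010/134217728, P(S=17)=80730/134217728, P(S=19)=17550/134217728, P(S=21)=2925/134217728, P(S=23)=351/134217728, P(S=25)=27/134217728, P(S=27)=1/134217728
E[|S_27|] = Σ_m |m|·P(S_27=m) = 561632400/134217728 = 35102025/8388608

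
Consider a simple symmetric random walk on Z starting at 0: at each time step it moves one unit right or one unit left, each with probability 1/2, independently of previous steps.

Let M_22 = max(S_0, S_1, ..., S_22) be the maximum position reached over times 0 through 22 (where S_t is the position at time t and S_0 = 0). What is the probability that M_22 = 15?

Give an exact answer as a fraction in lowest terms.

Answer: 385/1048576

Derivation:
Let M_22 = max(S_0,...,S_22). Use the reflection principle: for j ≥ 1, #{paths with M_22 ≥ j} = #{S_22 ≥ j} + #{S_22 ≥ j+1}.
By reflection, #{M_22 ≥ 15} = #{S_22 ≥ 15} + #{S_22 ≥ 16} = 1794 + 1794 = 3588.
#{M_22 ≥ 16} = #{S_22 ≥ 16} + #{S_22 ≥ 17} = 1794 + 254 = 2048.
#{M_22 = 15} = 3588 - 2048 = 1540.
P(M_22 = 15) = 1540/4194304 = 385/1048576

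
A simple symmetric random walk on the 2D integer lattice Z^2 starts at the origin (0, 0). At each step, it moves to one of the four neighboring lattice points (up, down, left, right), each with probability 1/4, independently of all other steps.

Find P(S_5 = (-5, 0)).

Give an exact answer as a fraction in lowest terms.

Let h be the number of horizontal steps (so 5-h are vertical). To end at (-5,0) need (h-5)/2 right-steps and ((5-h)+0)/2 up-steps.
Sum over h with 5 ≤ h ≤ 5, h ≡ 1 (mod 2), 5-h ≡ 0 (mod 2):
h=5: C(5,5)·C(5,0)·C(0,0) = 1·1·1 = 1
Total favorable: 1
Total paths: 4^5 = 1024
P = 1/1024 = 1/1024

Answer: 1/1024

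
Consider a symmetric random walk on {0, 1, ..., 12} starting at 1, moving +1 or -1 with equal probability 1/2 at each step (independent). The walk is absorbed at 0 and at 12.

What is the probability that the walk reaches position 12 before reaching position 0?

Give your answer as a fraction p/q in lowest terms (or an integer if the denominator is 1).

Symmetric walk (p = 1/2): the harmonic-function argument gives P(hit 12 before 0 | start at 1) = a/N.
P = 1/12 = 1/12

Answer: 1/12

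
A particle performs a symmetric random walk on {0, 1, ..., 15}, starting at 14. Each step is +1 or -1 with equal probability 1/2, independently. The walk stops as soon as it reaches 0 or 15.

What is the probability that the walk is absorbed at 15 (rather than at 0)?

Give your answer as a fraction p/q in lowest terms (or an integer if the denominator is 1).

Answer: 14/15

Derivation:
Symmetric walk (p = 1/2): the harmonic-function argument gives P(hit 15 before 0 | start at 14) = a/N.
P = 14/15 = 14/15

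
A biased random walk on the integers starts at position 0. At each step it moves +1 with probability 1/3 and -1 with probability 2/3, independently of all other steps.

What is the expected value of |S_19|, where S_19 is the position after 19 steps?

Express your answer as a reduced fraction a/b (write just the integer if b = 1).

Answer: 2556256903/387420489

Derivation:
S_19 takes values m ≡ 1 (mod 2) with |m| ≤ 19; P(S_19=m) = C(19,(19+m)/2) · (1/3)^((19+m)/2) · (2/3)^((19-m)/2).
Distribution: P(S=-19)=524288/1162261467, P(S=-17)=4980736/1162261467, P(S=-15)=2490368/129140163, P(S=-13)=21168128/387420489, P(S=-11)=42336256/387420489, P(S=-9)=21168128/129140163, P(S=-7)=74088448/387420489, P(S=-5)=68796416/387420489, P(S=-3)=17199104/129140163, P(S=-1)=94595072/1162261467, P(S=1)=47297536/1162261467, P(S=3)=2149888/129140163, P(S=5)=2149888/387420489, P(S=7)=578816/387420489, P(S=9)=41344/129140163, P(S=11)=20672/387420489, P(S=13)=2584/387420489, P(S=15)=76/129140163, P(S=17)=38/1162261467, P(S=19)=1/1162261467
E[|S_19|] = Σ_m |m|·P(S_19=m) = 2556256903/387420489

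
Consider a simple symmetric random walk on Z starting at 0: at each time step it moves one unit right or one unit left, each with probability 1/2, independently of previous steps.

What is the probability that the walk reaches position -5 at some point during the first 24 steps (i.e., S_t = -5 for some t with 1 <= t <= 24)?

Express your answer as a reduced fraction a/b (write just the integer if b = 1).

Answer: 1289565/4194304

Derivation:
Count via complement. Let g(t,s) = #length-t paths at position s with S_1..S_t all ≠ -5.
g(t,s) = g(t-1,s-1) + g(t-1,s+1) for s ≠ -5; g(t,-5) = 0.
t=0: g(0,0)=1
t=1: g(1,-1)=1 g(1,1)=1
t=2: g(2,-2)=1 g(2,0)=2 g(2,2)=1
t=3: g(3,-3)=1 g(3,-1)=3 g(3,1)=3 g(3,3)=1
t=4: g(4,-4)=1 g(4,-2)=4 g(4,0)=6 g(4,2)=4 g(4,4)=1
t=5: g(5,-3)=5 g(5,-1)=10 g(5,1)=10 g(5,3)=5 g(5,5)=1
t=6: g(6,-4)=5 g(6,-2)=15 g(6,0)=20 g(6,2)=15 g(6,4)=6 g(6,6)=1
t=7: g(7,-3)=20 g(7,-1)=35 g(7,1)=35 g(7,3)=21 g(7,5)=7 g(7,7)=1
t=8: g(8,-4)=20 g(8,-2)=55 g(8,0)=70 g(8,2)=56 g(8,4)=28 g(8,6)=8 g(8,8)=1
t=9: g(9,-3)=75 g(9,-1)=125 g(9,1)=126 g(9,3)=84 g(9,5)=36 g(9,7)=9 g(9,9)=1
t=10: g(10,-4)=75 g(10,-2)=200 g(10,0)=251 g(10,2)=210 g(10,4)=120 g(10,6)=45 g(10,8)=10 g(10,10)=1
t=11: g(11,-3)=275 g(11,-1)=451 g(11,1)=461 g(11,3)=330 g(11,5)=165 g(11,7)=55 g(11,9)=11 g(11,11)=1
t=12: g(12,-4)=275 g(12,-2)=726 g(12,0)=912 g(12,2)=791 g(12,4)=495 g(12,6)=220 g(12,8)=66 g(12,10)=12 g(12,12)=1
t=13: g(13,-3)=1001 g(13,-1)=1638 g(13,1)=1703 g(13,3)=1286 g(13,5)=715 g(13,7)=286 g(13,9)=78 g(13,11)=13 g(13,13)=1
t=14: g(14,-4)=1001 g(14,-2)=2639 g(14,0)=3341 g(14,2)=2989 g(14,4)=2001 g(14,6)=1001 g(14,8)=364 g(14,10)=91 g(14,12)=14 g(14,14)=1
t=15: g(15,-3)=3640 g(15,-1)=5980 g(15,1)=6330 g(15,3)=4990 g(15,5)=3002 g(15,7)=1365 g(15,9)=455 g(15,11)=105 g(15,13)=15 g(15,15)=1
t=16: g(16,-4)=3640 g(16,-2)=9620 g(16,0)=12310 g(16,2)=11320 g(16,4)=7992 g(16,6)=4367 g(16,8)=1820 g(16,10)=560 g(16,12)=120 g(16,14)=16 g(16,16)=1
t=17: g(17,-3)=13260 g(17,-1)=21930 g(17,1)=23630 g(17,3)=19312 g(17,5)=12359 g(17,7)=6187 g(17,9)=2380 g(17,11)=680 g(17,13)=136 g(17,15)=17 g(17,17)=1
t=18: g(18,-4)=13260 g(18,-2)=35190 g(18,0)=45560 g(18,2)=42942 g(18,4)=31671 g(18,6)=18546 g(18,8)=8567 g(18,10)=3060 g(18,12)=816 g(18,14)=153 g(18,16)=18 g(18,18)=1
t=19: g(19,-3)=48450 g(19,-1)=80750 g(19,1)=88502 g(19,3)=74613 g(19,5)=50217 g(19,7)=27113 g(19,9)=11627 g(19,11)=3876 g(19,13)=969 g(19,15)=171 g(19,17)=19 g(19,19)=1
t=20: g(20,-4)=48450 g(20,-2)=129200 g(20,0)=169252 g(20,2)=163115 g(20,4)=124830 g(20,6)=77330 g(20,8)=38740 g(20,10)=15503 g(20,12)=4845 g(20,14)=1140 g(20,16)=190 g(20,18)=20 g(20,20)=1
t=21: g(21,-3)=177650 g(21,-1)=298452 g(21,1)=332367 g(21,3)=287945 g(21,5)=202160 g(21,7)=116070 g(21,9)=54243 g(21,11)=20348 g(21,13)=5985 g(21,15)=1330 g(21,17)=210 g(21,19)=21 g(21,21)=1
t=22: g(22,-4)=177650 g(22,-2)=476102 g(22,0)=630819 g(22,2)=620312 g(22,4)=490105 g(22,6)=318230 g(22,8)=170313 g(22,10)=74591 g(22,12)=26333 g(22,14)=7315 g(22,16)=1540 g(22,18)=231 g(22,20)=22 g(22,22)=1
t=23: g(23,-3)=653752 g(23,-1)=1106921 g(23,1)=1251131 g(23,3)=1110417 g(23,5)=808335 g(23,7)=488543 g(23,9)=244904 g(23,11)=100924 g(23,13)=33648 g(23,15)=8855 g(23,17)=1771 g(23,19)=253 g(23,21)=23 g(23,23)=1
t=24: g(24,-4)=653752 g(24,-2)=1760673 g(24,0)=2358052 g(24,2)=2361548 g(24,4)=1918752 g(24,6)=1296878 g(24,8)=733447 g(24,10)=345828 g(24,12)=134572 g(24,14)=42503 g(24,16)=10626 g(24,18)=2024 g(24,20)=276 g(24,22)=24 g(24,24)=1
Paths never hitting -5: Σ_s g(24,s) = 11618956
Paths hitting -5: 2^24 - 11618956 = 5158260
P = 5158260/16777216 = 1289565/4194304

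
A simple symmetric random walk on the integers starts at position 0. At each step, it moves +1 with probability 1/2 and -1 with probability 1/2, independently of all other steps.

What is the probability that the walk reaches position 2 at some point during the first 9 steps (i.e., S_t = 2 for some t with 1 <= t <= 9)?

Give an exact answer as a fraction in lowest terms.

Count via complement. Let g(t,s) = #length-t paths at position s with S_1..S_t all ≠ 2.
g(t,s) = g(t-1,s-1) + g(t-1,s+1) for s ≠ 2; g(t,2) = 0.
t=0: g(0,0)=1
t=1: g(1,-1)=1 g(1,1)=1
t=2: g(2,-2)=1 g(2,0)=2
t=3: g(3,-3)=1 g(3,-1)=3 g(3,1)=2
t=4: g(4,-4)=1 g(4,-2)=4 g(4,0)=5
t=5: g(5,-5)=1 g(5,-3)=5 g(5,-1)=9 g(5,1)=5
t=6: g(6,-6)=1 g(6,-4)=6 g(6,-2)=14 g(6,0)=14
t=7: g(7,-7)=1 g(7,-5)=7 g(7,-3)=20 g(7,-1)=28 g(7,1)=14
t=8: g(8,-8)=1 g(8,-6)=8 g(8,-4)=27 g(8,-2)=48 g(8,0)=42
t=9: g(9,-9)=1 g(9,-7)=9 g(9,-5)=35 g(9,-3)=75 g(9,-1)=90 g(9,1)=42
Paths never hitting 2: Σ_s g(9,s) = 252
Paths hitting 2: 2^9 - 252 = 260
P = 260/512 = 65/128

Answer: 65/128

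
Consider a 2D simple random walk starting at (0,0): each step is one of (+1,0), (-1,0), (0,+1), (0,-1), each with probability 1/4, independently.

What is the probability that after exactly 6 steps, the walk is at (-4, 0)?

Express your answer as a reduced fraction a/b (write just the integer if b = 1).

Let h be the number of horizontal steps (so 6-h are vertical). To end at (-4,0) need (h-4)/2 right-steps and ((6-h)+0)/2 up-steps.
Sum over h with 4 ≤ h ≤ 6, h ≡ 0 (mod 2), 6-h ≡ 0 (mod 2):
h=4: C(6,4)·C(4,0)·C(2,1) = 15·1·2 = 30
h=6: C(6,6)·C(6,1)·C(0,0) = 1·6·1 = 6
Total favorable: 36
Total paths: 4^6 = 4096
P = 36/4096 = 9/1024

Answer: 9/1024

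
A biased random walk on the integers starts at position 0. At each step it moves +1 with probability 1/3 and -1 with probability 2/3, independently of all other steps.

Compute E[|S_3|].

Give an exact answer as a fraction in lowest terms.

S_3 takes values m ≡ 1 (mod 2) with |m| ≤ 3; P(S_3=m) = C(3,(3+m)/2) · (1/3)^((3+m)/2) · (2/3)^((3-m)/2).
Distribution: P(S=-3)=8/27, P(S=-1)=4/9, P(S=1)=2/9, P(S=3)=1/27
E[|S_3|] = Σ_m |m|·P(S_3=m) = 5/3

Answer: 5/3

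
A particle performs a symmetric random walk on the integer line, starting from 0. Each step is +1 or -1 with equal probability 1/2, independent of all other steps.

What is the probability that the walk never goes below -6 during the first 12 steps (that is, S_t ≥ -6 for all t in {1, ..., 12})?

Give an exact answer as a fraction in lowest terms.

Answer: 1969/2048

Derivation:
Let f(t,s) = #length-t paths at position s with S_1..S_t all ≥ -6.
f(t,s) = f(t-1,s-1) + f(t-1,s+1) for s ≥ -6; f(t,s) = 0 for s < -6.
t=0: f(0,0)=1
t=1: f(1,-1)=1 f(1,1)=1
t=2: f(2,-2)=1 f(2,0)=2 f(2,2)=1
t=3: f(3,-3)=1 f(3,-1)=3 f(3,1)=3 f(3,3)=1
t=4: f(4,-4)=1 f(4,-2)=4 f(4,0)=6 f(4,2)=4 f(4,4)=1
t=5: f(5,-5)=1 f(5,-3)=5 f(5,-1)=10 f(5,1)=10 f(5,3)=5 f(5,5)=1
t=6: f(6,-6)=1 f(6,-4)=6 f(6,-2)=15 f(6,0)=20 f(6,2)=15 f(6,4)=6 f(6,6)=1
t=7: f(7,-5)=7 f(7,-3)=21 f(7,-1)=35 f(7,1)=35 f(7,3)=21 f(7,5)=7 f(7,7)=1
t=8: f(8,-6)=7 f(8,-4)=28 f(8,-2)=56 f(8,0)=70 f(8,2)=56 f(8,4)=28 f(8,6)=8 f(8,8)=1
t=9: f(9,-5)=35 f(9,-3)=84 f(9,-1)=126 f(9,1)=126 f(9,3)=84 f(9,5)=36 f(9,7)=9 f(9,9)=1
t=10: f(10,-6)=35 f(10,-4)=119 f(10,-2)=210 f(10,0)=252 f(10,2)=210 f(10,4)=120 f(10,6)=45 f(10,8)=10 f(10,10)=1
t=11: f(11,-5)=154 f(11,-3)=329 f(11,-1)=462 f(11,1)=462 f(11,3)=330 f(11,5)=165 f(11,7)=55 f(11,9)=11 f(11,11)=1
t=12: f(12,-6)=154 f(12,-4)=483 f(12,-2)=791 f(12,0)=924 f(12,2)=792 f(12,4)=495 f(12,6)=220 f(12,8)=66 f(12,10)=12 f(12,12)=1
Σ_s f(12,s) = 3938
P = 3938/4096 = 1969/2048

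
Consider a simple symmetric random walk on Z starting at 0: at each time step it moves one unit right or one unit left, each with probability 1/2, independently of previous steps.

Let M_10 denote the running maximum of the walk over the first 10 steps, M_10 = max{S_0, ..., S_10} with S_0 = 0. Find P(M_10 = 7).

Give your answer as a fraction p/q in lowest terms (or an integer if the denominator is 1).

Answer: 5/512

Derivation:
Let M_10 = max(S_0,...,S_10). Use the reflection principle: for j ≥ 1, #{paths with M_10 ≥ j} = #{S_10 ≥ j} + #{S_10 ≥ j+1}.
By reflection, #{M_10 ≥ 7} = #{S_10 ≥ 7} + #{S_10 ≥ 8} = 11 + 11 = 22.
#{M_10 ≥ 8} = #{S_10 ≥ 8} + #{S_10 ≥ 9} = 11 + 1 = 12.
#{M_10 = 7} = 22 - 12 = 10.
P(M_10 = 7) = 10/1024 = 5/512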